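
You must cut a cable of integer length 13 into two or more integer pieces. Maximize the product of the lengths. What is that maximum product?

108

Define P[k] = max over 1≤i<k of i · max(k−i, P[k−i]); the inner max lets the remainder stay uncut if that's better.
P[2] = 1*max(1,0) = 1*1 = 1
P[3] = 1*max(2,1) = 1*2 = 2
P[4] = 2*max(2,1) = 2*2 = 4
P[5] = 2*max(3,2) = 2*3 = 6
P[6] = 3*max(3,2) = 3*3 = 9
P[7] = 2*max(5,6) = 2*6 = 12
P[8] = 2*max(6,9) = 2*9 = 18
P[9] = 3*max(6,9) = 3*9 = 27
P[10] = 2*max(8,18) = 2*18 = 36
P[11] = 2*max(9,27) = 2*27 = 54
P[12] = 3*max(9,27) = 3*27 = 81
P[13] = 2*max(11,54) = 2*54 = 108
One optimal split: 3 + 3 + 3 + 2 + 2; product 3*3*3*2*2 = 108.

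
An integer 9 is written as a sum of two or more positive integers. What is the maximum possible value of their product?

Fill P[k] for k=2..9: at each k try every first piece i and multiply by the better of (k−i) uncut or P[k−i].
P[2] = 1*max(1,0) = 1*1 = 1
P[3] = 1*max(2,1) = 1*2 = 2
P[4] = 2*max(2,1) = 2*2 = 4
P[5] = 2*max(3,2) = 2*3 = 6
P[6] = 3*max(3,2) = 3*3 = 9
P[7] = 2*max(5,6) = 2*6 = 12
P[8] = 2*max(6,9) = 2*9 = 18
P[9] = 3*max(6,9) = 3*9 = 27
One optimal split: 3 + 3 + 3; product 3*3*3 = 27.

27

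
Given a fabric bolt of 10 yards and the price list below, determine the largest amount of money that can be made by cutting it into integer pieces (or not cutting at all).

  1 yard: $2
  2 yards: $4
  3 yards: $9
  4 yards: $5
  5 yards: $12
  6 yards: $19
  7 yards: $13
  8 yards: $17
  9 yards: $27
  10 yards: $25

Build v[k] bottom-up: v[k] = max over allowed piece i of (p[i] + v[k−i]).
v[1] = 2
v[2] = max(2+2, 4+0) = 4
v[3] = max(2+4, 4+2, 9+0) = 9
v[4] = max(2+9, 4+4, 9+2, 5+0) = 11
v[5] = max(2+11, 4+9, 9+4, 5+2, 12+0) = 13
v[6] = max(2+13, 4+11, 9+9, 5+4, 12+2, 19+0) = 19
v[7] = max(2+19, 4+13, 9+11, …, 19+2, 13+0) = 21
v[8] = max(2+21, 4+19, 9+13, …, 13+2, 17+0) = 23
v[9] = max(2+23, 4+21, 9+19, …, 17+2, 27+0) = 28
v[10] = max(2+28, 4+23, 9+21, …, 27+2, 25+0) = 30
One optimal cutting: 6 + 3 + 1 → $19 + $9 + $2 = $30.

30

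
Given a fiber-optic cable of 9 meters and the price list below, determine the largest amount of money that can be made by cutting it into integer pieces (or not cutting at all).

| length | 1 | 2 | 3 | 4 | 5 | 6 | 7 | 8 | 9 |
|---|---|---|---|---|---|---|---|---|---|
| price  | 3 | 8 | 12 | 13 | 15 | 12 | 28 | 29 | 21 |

Consider every possible first cut. best[k] is the best of p[i]+best[k−i] over all sellable i≤k.
best[1] = 3
best[2] = max(3+3, 8+0) = 8
best[3] = max(3+8, 8+3, 12+0) = 12
best[4] = max(3+12, 8+8, 12+3, 13+0) = 16
best[5] = max(3+16, 8+12, 12+8, 13+3, 15+0) = 20
best[6] = max(3+20, 8+16, 12+12, 13+8, 15+3, 12+0) = 24
best[7] = max(3+24, 8+20, 12+16, …, 12+3, 28+0) = 28
best[8] = max(3+28, 8+24, 12+20, …, 28+3, 29+0) = 32
best[9] = max(3+32, 8+28, 12+24, …, 29+3, 21+0) = 36
One optimal cutting: 3 + 2 + 2 + 2 → $12 + $8 + $8 + $8 = $36.

36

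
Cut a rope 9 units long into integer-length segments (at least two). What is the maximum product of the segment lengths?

Define g[k] = max over 1≤i<k of i · max(k−i, g[k−i]); the inner max lets the remainder stay uncut if that's better.
g[2] = 1*max(1,0) = 1*1 = 1
g[3] = 1*max(2,1) = 1*2 = 2
g[4] = 2*max(2,1) = 2*2 = 4
g[5] = 2*max(3,2) = 2*3 = 6
g[6] = 3*max(3,2) = 3*3 = 9
g[7] = 2*max(5,6) = 2*6 = 12
g[8] = 2*max(6,9) = 2*9 = 18
g[9] = 3*max(6,9) = 3*9 = 27
One optimal split: 3 + 3 + 3; product 3*3*3 = 27.

27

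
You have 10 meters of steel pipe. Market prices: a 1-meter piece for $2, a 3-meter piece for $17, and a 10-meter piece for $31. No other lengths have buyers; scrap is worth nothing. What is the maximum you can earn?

Let f[k] be the best obtainable value from length k. For each k, try every first piece i and keep the best of price[i] + f[k−i].
f[1] = 2
f[2] = 4  (first piece 1, then f[1]=2)
f[3] = max(2+4, 17+0) = 17
f[4] = max(2+17, 17+2) = 19
f[5] = max(2+19, 17+4) = 21
f[6] = max(2+21, 17+17) = 34
f[7] = max(2+34, 17+19) = 36
f[8] = max(2+36, 17+21) = 38
f[9] = max(2+38, 17+34) = 51
f[10] = max(2+51, 17+36, 31+0) = 53
One optimal cutting: 3 + 3 + 3 + 1 → $53.

53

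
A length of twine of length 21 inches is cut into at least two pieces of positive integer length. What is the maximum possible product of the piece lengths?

Fill f[k] for k=2..21: at each k try every first piece i and multiply by the better of (k−i) uncut or f[k−i].
f[2] = 1·max(1,0) = 1·1 = 1
f[3] = max(1·2, 2·1) = 2
f[4] = max(1·3, 2·2, 3·1) = 4
f[5] = max(1·4, 2·3, 3·2, 4·1) = 6
f[6] = max(1·6, 2·4, 3·3, 4·2, 5·1) = 9
f[7] = max(1·9, 2·6, 3·4, 4·3, 5·2, 6·1) = 12
f[8] = max(1·12, 2·9, 3·6, …, 6·2, 7·1) = 18
f[9] = max(1·18, 2·12, 3·9, …, 7·2, 8·1) = 27
f[10] = max(1·27, 2·18, 3·12, …, 8·2, 9·1) = 36
f[11] = max(1·36, 2·27, 3·18, …, 9·2, 10·1) = 54
f[12] = max(1·54, 2·36, 3·27, …, 10·2, 11·1) = 81
f[13] = max(1·81, 2·54, 3·36, …, 11·2, 12·1) = 108
f[14] = max(1·108, 2·81, 3·54, …, 12·2, 13·1) = 162
f[15] = max(1·162, 2·108, 3·81, …, 13·2, 14·1) = 243
f[16] = max(1·243, 2·162, 3·108, …, 14·2, 15·1) = 324
f[17] = max(1·324, 2·243, 3·162, …, 15·2, 16·1) = 486
f[18] = max(1·486, 2·324, 3·243, …, 16·2, 17·1) = 729
f[19] = max(1·729, 2·486, 3·324, …, 17·2, 18·1) = 972
f[20] = max(1·972, 2·729, 3·486, …, 18·2, 19·1) = 1458
f[21] = max(1·1458, 2·972, 3·729, …, 19·2, 20·1) = 2187
One optimal split: 3 + 3 + 3 + 3 + 3 + 3 + 3; product 3·3·3·3·3·3·3 = 2187.

2187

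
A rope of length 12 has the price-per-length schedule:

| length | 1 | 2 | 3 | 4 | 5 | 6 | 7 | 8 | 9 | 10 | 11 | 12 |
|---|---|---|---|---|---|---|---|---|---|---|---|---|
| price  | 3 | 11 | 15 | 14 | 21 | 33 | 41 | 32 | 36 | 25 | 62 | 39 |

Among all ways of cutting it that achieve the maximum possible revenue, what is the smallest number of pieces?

3

Consider every possible first cut. r[k] is the best of p[i]+r[k−i] over all sellable i≤k.
r[1] = 3
r[2] = max(3+3, 11+0) = 11
r[3] = max(3+11, 11+3, 15+0) = 15
r[4] = max(3+15, 11+11, 15+3, 14+0) = 22
r[5] = max(3+22, 11+15, 15+11, 14+3, 21+0) = 26
r[6] = max(3+26, 11+22, 15+15, 14+11, 21+3, 33+0) = 33
r[7] = max(3+33, 11+26, 15+22, …, 33+3, 41+0) = 41
r[8] = max(3+41, 11+33, 15+26, …, 41+3, 32+0) = 44
r[9] = max(3+44, 11+41, 15+33, …, 32+3, 36+0) = 52
r[10] = max(3+52, 11+44, 15+41, …, 36+3, 25+0) = 56
r[11] = max(3+56, 11+52, 15+44, …, 25+3, 62+0) = 63
r[12] = max(3+63, 11+56, 15+52, …, 62+3, 39+0) = 67
Maximum revenue is 67.
Now minimize piece count subject to staying optimal: for each k, pieces[k] = 1 + min over i with p[i]+r[k−i]=r[k] of pieces[k−i].
pieces[9] = 2
pieces[10] = 2
pieces[11] = 3
pieces[12] = 3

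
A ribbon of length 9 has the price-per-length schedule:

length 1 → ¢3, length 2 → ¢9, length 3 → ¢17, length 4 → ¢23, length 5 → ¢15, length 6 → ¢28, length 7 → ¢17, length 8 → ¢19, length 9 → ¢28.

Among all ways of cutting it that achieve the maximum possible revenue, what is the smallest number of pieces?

Build r[k] bottom-up: r[k] = max over allowed piece i of (p[i] + r[k−i]).
r[1] = 3
r[2] = max(3+3, 9+0) = 9
r[3] = max(3+9, 9+3, 17+0) = 17
r[4] = max(3+17, 9+9, 17+3, 23+0) = 23
r[5] = max(3+23, 9+17, 17+9, 23+3, 15+0) = 26
r[6] = max(3+26, 9+23, 17+17, 23+9, 15+3, 28+0) = 34
r[7] = max(3+34, 9+26, 17+23, …, 28+3, 17+0) = 40
r[8] = max(3+40, 9+34, 17+26, …, 17+3, 19+0) = 46
r[9] = max(3+46, 9+40, 17+34, …, 19+3, 28+0) = 51
Maximum revenue is ¢51.
Now minimize piece count subject to staying optimal: for each k, pieces[k] = 1 + min over i with p[i]+r[k−i]=r[k] of pieces[k−i].
pieces[6] = 2
pieces[7] = 2
pieces[8] = 2
pieces[9] = 3

3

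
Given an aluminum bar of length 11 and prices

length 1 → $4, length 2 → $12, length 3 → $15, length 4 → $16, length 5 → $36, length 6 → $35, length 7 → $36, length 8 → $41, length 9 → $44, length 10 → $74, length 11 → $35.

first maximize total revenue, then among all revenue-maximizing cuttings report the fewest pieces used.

Build r[k] bottom-up: r[k] = max over allowed piece i of (p[i] + r[k−i]).
r[1] = 4
r[2] = 12
r[3] = 16  (first piece 1, then r[2]=12)
r[4] = 24  (first piece 2, then r[2]=12)
r[5] = 36
r[6] = 40  (first piece 1, then r[5]=36)
r[7] = 48  (first piece 2, then r[5]=36)
r[8] = 52  (first piece 1, then r[7]=48)
r[9] = 60  (first piece 2, then r[7]=48)
r[10] = 74
r[11] = 78  (first piece 1, then r[10]=74)
Maximum revenue is $78.
Now minimize piece count subject to staying optimal: for each k, pieces[k] = 1 + min over i with p[i]+r[k−i]=r[k] of pieces[k−i].
pieces[8] = 3
pieces[9] = 3
pieces[10] = 1
pieces[11] = 2

2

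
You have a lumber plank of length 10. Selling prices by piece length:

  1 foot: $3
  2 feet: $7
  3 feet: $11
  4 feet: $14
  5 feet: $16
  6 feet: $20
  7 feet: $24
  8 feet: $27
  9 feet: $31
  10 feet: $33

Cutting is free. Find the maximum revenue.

Consider every possible first cut. r[k] is the best of p[i]+r[k−i] over all sellable i≤k.
r[1] = 3
r[2] = max(3+3, 7+0) = 7
r[3] = max(3+7, 7+3, 11+0) = 11
r[4] = max(3+11, 7+7, 11+3, 14+0) = 14
r[5] = max(3+14, 7+11, 11+7, 14+3, 16+0) = 18
r[6] = max(3+18, 7+14, 11+11, 14+7, 16+3, 20+0) = 22
r[7] = max(3+22, 7+18, 11+14, …, 20+3, 24+0) = 25
r[8] = max(3+25, 7+22, 11+18, …, 24+3, 27+0) = 29
r[9] = max(3+29, 7+25, 11+22, …, 27+3, 31+0) = 33
r[10] = max(3+33, 7+29, 11+25, …, 31+3, 33+0) = 36
One optimal cutting: 3 + 3 + 3 + 1 → $11 + $11 + $11 + $3 = $36.

36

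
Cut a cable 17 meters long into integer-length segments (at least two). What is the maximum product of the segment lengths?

486

Fill m[k] for k=2..17: at each k try every first piece i and multiply by the better of (k−i) uncut or m[k−i].
Small cases: m[2]=1, m[3]=2, m[4]=4, m[5]=6, m[6]=9, m[7]=12, m[8]=18, m[9]=27.
m[10] = max(1×27, 2×18, 3×12, …, 8×2, 9×1) = 36
m[11] = max(1×36, 2×27, 3×18, …, 9×2, 10×1) = 54
m[12] = max(1×54, 2×36, 3×27, …, 10×2, 11×1) = 81
m[13] = max(1×81, 2×54, 3×36, …, 11×2, 12×1) = 108
m[14] = max(1×108, 2×81, 3×54, …, 12×2, 13×1) = 162
m[15] = max(1×162, 2×108, 3×81, …, 13×2, 14×1) = 243
m[16] = max(1×243, 2×162, 3×108, …, 14×2, 15×1) = 324
m[17] = max(1×324, 2×243, 3×162, …, 15×2, 16×1) = 486
One optimal split: 3 + 3 + 3 + 3 + 3 + 2; product 3×3×3×3×3×2 = 486.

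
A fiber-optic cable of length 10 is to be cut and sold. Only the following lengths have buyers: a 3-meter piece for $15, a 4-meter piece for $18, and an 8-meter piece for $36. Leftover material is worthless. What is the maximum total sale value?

Consider every possible first cut. f[k] is the best of p[i]+f[k−i] over all sellable i≤k.
f[1] = 0
f[2] = 0
f[3] = 15
f[4] = max(15+0, 18+0) = 18
f[5] = max(15+0, 18+0) = 18
f[6] = max(15+15, 18+0) = 30
f[7] = max(15+18, 18+15) = 33
f[8] = max(15+18, 18+18, 36+0) = 36
f[9] = max(15+30, 18+18, 36+0) = 45
f[10] = max(15+33, 18+30, 36+0) = 48
One optimal cutting: 4 + 3 + 3 → $48.

48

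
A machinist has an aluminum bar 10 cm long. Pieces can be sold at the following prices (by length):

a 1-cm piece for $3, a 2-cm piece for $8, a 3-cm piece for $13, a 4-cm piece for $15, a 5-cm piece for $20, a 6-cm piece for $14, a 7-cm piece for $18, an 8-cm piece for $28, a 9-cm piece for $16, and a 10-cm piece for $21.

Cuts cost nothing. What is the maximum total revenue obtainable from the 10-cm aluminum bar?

42

Let r[k] be the best obtainable value from length k. For each k, try every first piece i and keep the best of price[i] + r[k−i].
r[1] = 3
r[2] = max(3+3, 8+0) = 8
r[3] = max(3+8, 8+3, 13+0) = 13
r[4] = max(3+13, 8+8, 13+3, 15+0) = 16
r[5] = max(3+16, 8+13, 13+8, 15+3, 20+0) = 21
r[6] = max(3+21, 8+16, 13+13, 15+8, 20+3, 14+0) = 26
r[7] = max(3+26, 8+21, 13+16, …, 14+3, 18+0) = 29
r[8] = max(3+29, 8+26, 13+21, …, 18+3, 28+0) = 34
r[9] = max(3+34, 8+29, 13+26, …, 28+3, 16+0) = 39
r[10] = max(3+39, 8+34, 13+29, …, 16+3, 21+0) = 42
One optimal cutting: 3 + 3 + 3 + 1 → $13 + $13 + $13 + $3 = $42.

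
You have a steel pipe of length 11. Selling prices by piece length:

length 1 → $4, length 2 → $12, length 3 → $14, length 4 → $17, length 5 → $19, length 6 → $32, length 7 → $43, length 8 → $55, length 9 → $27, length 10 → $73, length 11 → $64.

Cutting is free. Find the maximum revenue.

Let best[k] be the best obtainable value from length k. For each k, try every first piece i and keep the best of price[i] + best[k−i].
best[1] = 4
best[2] = 12
best[3] = 16  (first piece 1, then best[2]=12)
best[4] = 24  (first piece 2, then best[2]=12)
best[5] = 28  (first piece 1, then best[4]=24)
best[6] = 36  (first piece 2, then best[4]=24)
best[7] = 43
best[8] = 55
best[9] = 59  (first piece 1, then best[8]=55)
best[10] = 73
best[11] = 77  (first piece 1, then best[10]=73)
One optimal cutting: 10 + 1 → $73 + $4 = $77.

77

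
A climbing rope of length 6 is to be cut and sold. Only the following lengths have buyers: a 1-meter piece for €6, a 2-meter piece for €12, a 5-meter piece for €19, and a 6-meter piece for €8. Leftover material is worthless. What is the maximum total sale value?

Build best[k] bottom-up: best[k] = max over allowed piece i of (p[i] + best[k−i]).
best[1] = 6
best[2] = max(6+6, 12+0) = 12
best[3] = max(6+12, 12+6) = 18
best[4] = max(6+18, 12+12) = 24
best[5] = max(6+24, 12+18, 19+0) = 30
best[6] = max(6+30, 12+24, 19+6, 8+0) = 36
One optimal cutting: 1 + 1 + 1 + 1 + 1 + 1 → €36.

36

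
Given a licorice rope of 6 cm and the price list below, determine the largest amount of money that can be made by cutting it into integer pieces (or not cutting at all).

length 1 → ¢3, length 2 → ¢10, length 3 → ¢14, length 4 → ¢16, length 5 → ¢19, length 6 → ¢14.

30

Build v[k] bottom-up: v[k] = max over allowed piece i of (p[i] + v[k−i]).
v[1] = 3
v[2] = max(3+3, 10+0) = 10
v[3] = max(3+10, 10+3, 14+0) = 14
v[4] = max(3+14, 10+10, 14+3, 16+0) = 20
v[5] = max(3+20, 10+14, 14+10, 16+3, 19+0) = 24
v[6] = max(3+24, 10+20, 14+14, 16+10, 19+3, 14+0) = 30
One optimal cutting: 2 + 2 + 2 → ¢10 + ¢10 + ¢10 = ¢30.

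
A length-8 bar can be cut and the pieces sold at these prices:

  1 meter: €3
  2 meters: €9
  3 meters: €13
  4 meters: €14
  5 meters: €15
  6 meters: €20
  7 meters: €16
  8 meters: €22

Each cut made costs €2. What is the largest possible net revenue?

Let r[k] be the best obtainable value from length k. For each k, try every first piece i and keep the best of price[i] + r[k−i] minus the 2 cut fee when i<k.
r[1] = 3
r[2] = max(3+3-2, 9+0) = 9
r[3] = max(3+9-2, 9+3-2, 13+0) = 13
r[4] = max(3+13-2, 9+9-2, 13+3-2, 14+0) = 16
r[5] = max(3+16-2, 9+13-2, 13+9-2, 14+3-2, 15+0) = 20
r[6] = max(3+20-2, 9+16-2, 13+13-2, 14+9-2, 15+3-2, 20+0) = 24
r[7] = max(3+24-2, 9+20-2, 13+16-2, …, 20+3-2, 16+0) = 27
r[8] = max(3+27-2, 9+24-2, 13+20-2, …, 16+3-2, 22+0) = 31
One optimal plan: pieces 3 + 3 + 2 (2 cuts) → €35 − €4 = €31.

31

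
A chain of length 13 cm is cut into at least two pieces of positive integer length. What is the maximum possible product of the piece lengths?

Define g[k] = max over 1≤i<k of i · max(k−i, g[k−i]); the inner max lets the remainder stay uncut if that's better.
g[2] = 1*max(1,0) = 1*1 = 1
g[3] = 1*max(2,1) = 1*2 = 2
g[4] = 2*max(2,1) = 2*2 = 4
g[5] = 2*max(3,2) = 2*3 = 6
g[6] = 3*max(3,2) = 3*3 = 9
g[7] = 2*max(5,6) = 2*6 = 12
g[8] = 2*max(6,9) = 2*9 = 18
g[9] = 3*max(6,9) = 3*9 = 27
g[10] = 2*max(8,18) = 2*18 = 36
g[11] = 2*max(9,27) = 2*27 = 54
g[12] = 3*max(9,27) = 3*27 = 81
g[13] = 2*max(11,54) = 2*54 = 108
One optimal split: 3 + 3 + 3 + 2 + 2; product 3*3*3*2*2 = 108.

108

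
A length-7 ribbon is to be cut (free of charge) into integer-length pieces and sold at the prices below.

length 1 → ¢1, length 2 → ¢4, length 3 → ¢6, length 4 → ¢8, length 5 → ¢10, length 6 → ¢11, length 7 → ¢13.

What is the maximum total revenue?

Build v[k] bottom-up: v[k] = max over allowed piece i of (p[i] + v[k−i]).
v[1] = 1
v[2] = 4
v[3] = 6
v[4] = 8  (first piece 2, then v[2]=4)
v[5] = 10  (first piece 2, then v[3]=6)
v[6] = 12  (first piece 2, then v[4]=8)
v[7] = 14  (first piece 2, then v[5]=10)
One optimal cutting: 3 + 2 + 2 → ¢6 + ¢4 + ¢4 = ¢14.

14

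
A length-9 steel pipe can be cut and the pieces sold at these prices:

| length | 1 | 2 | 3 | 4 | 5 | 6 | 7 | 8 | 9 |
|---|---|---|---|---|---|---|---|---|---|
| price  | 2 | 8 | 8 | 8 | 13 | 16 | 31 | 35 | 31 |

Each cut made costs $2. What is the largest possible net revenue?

37

Build r[k] bottom-up: r[k] = max over allowed piece i of (p[i] + r[k−i]) − 2 per cut.
r[1] = 2
r[2] = max(2+2-2, 8+0) = 8
r[3] = max(2+8-2, 8+2-2, 8+0) = 8
r[4] = max(2+8-2, 8+8-2, 8+2-2, 8+0) = 14
r[5] = max(2+14-2, 8+8-2, 8+8-2, 8+2-2, 13+0) = 14
r[6] = max(2+14-2, 8+14-2, 8+8-2, 8+8-2, 13+2-2, 16+0) = 20
r[7] = max(2+20-2, 8+14-2, 8+14-2, …, 16+2-2, 31+0) = 31
r[8] = max(2+31-2, 8+20-2, 8+14-2, …, 31+2-2, 35+0) = 35
r[9] = max(2+35-2, 8+31-2, 8+20-2, …, 35+2-2, 31+0) = 37
One optimal plan: pieces 7 + 2 (1 cut) → $39 − $2 = $37.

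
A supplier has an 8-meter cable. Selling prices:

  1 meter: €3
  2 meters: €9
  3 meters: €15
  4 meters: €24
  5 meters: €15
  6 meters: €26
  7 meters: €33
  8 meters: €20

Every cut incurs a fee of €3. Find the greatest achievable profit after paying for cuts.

Build net[k] bottom-up: net[k] = max over allowed piece i of (p[i] + net[k−i]) − 3 per cut.
net[1] = 3
net[2] = max(3+3-3, 9+0) = 9
net[3] = max(3+9-3, 9+3-3, 15+0) = 15
net[4] = max(3+15-3, 9+9-3, 15+3-3, 24+0) = 24
net[5] = max(3+24-3, 9+15-3, 15+9-3, 24+3-3, 15+0) = 24
net[6] = max(3+24-3, 9+24-3, 15+15-3, 24+9-3, 15+3-3, 26+0) = 30
net[7] = max(3+30-3, 9+24-3, 15+24-3, …, 26+3-3, 33+0) = 36
net[8] = max(3+36-3, 9+30-3, 15+24-3, …, 33+3-3, 20+0) = 45
One optimal plan: pieces 4 + 4 (1 cut) → €48 − €3 = €45.

45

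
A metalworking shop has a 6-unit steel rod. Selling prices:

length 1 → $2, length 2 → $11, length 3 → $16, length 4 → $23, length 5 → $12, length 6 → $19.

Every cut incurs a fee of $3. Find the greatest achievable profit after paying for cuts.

31

Let net[k] be the best obtainable value from length k. For each k, try every first piece i and keep the best of price[i] + net[k−i] minus the 3 cut fee when i<k.
net[1] = 2
net[2] = 11
net[3] = 16
net[4] = 23
net[5] = 24  (first piece 2, then net[3]=16)
net[6] = 31  (first piece 2, then net[4]=23)
One optimal plan: pieces 4 + 2 (1 cut) → $34 − $3 = $31.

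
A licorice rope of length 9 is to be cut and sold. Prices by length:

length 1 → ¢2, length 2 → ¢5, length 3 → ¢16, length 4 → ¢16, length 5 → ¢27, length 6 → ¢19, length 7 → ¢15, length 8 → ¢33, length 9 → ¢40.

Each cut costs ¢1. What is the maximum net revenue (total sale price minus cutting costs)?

46

Build v[k] bottom-up: v[k] = max over allowed piece i of (p[i] + v[k−i]) − 1 per cut.
v[1] = 2
v[2] = max(2+2-1, 5+0) = 5
v[3] = max(2+5-1, 5+2-1, 16+0) = 16
v[4] = max(2+16-1, 5+5-1, 16+2-1, 16+0) = 17
v[5] = max(2+17-1, 5+16-1, 16+5-1, 16+2-1, 27+0) = 27
v[6] = max(2+27-1, 5+17-1, 16+16-1, 16+5-1, 27+2-1, 19+0) = 31
v[7] = max(2+31-1, 5+27-1, 16+17-1, …, 19+2-1, 15+0) = 32
v[8] = max(2+32-1, 5+31-1, 16+27-1, …, 15+2-1, 33+0) = 42
v[9] = max(2+42-1, 5+32-1, 16+31-1, …, 33+2-1, 40+0) = 46
One optimal plan: pieces 3 + 3 + 3 (2 cuts) → ¢48 − ¢2 = ¢46.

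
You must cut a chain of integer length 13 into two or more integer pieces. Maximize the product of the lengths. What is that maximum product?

108

Define m[k] = max over 1≤i<k of i · max(k−i, m[k−i]); the inner max lets the remainder stay uncut if that's better.
m[2] = 1*max(1,0) = 1*1 = 1
m[3] = 1*max(2,1) = 1*2 = 2
m[4] = 2*max(2,1) = 2*2 = 4
m[5] = 2*max(3,2) = 2*3 = 6
m[6] = 3*max(3,2) = 3*3 = 9
m[7] = 2*max(5,6) = 2*6 = 12
m[8] = 2*max(6,9) = 2*9 = 18
m[9] = 3*max(6,9) = 3*9 = 27
m[10] = 2*max(8,18) = 2*18 = 36
m[11] = 2*max(9,27) = 2*27 = 54
m[12] = 3*max(9,27) = 3*27 = 81
m[13] = 2*max(11,54) = 2*54 = 108
One optimal split: 3 + 3 + 3 + 2 + 2; product 3*3*3*2*2 = 108.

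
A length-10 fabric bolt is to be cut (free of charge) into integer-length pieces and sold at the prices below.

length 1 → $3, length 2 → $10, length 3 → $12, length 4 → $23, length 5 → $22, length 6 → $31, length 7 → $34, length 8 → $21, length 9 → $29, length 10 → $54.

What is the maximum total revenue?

56

Build r[k] bottom-up: r[k] = max over allowed piece i of (p[i] + r[k−i]).
r[1] = 3
r[2] = 10
r[3] = 13  (first piece 1, then r[2]=10)
r[4] = 23
r[5] = 26  (first piece 1, then r[4]=23)
r[6] = 33  (first piece 2, then r[4]=23)
r[7] = 36  (first piece 1, then r[6]=33)
r[8] = 46  (first piece 4, then r[4]=23)
r[9] = 49  (first piece 1, then r[8]=46)
r[10] = 56  (first piece 2, then r[8]=46)
One optimal cutting: 4 + 4 + 2 → $23 + $23 + $10 = $56.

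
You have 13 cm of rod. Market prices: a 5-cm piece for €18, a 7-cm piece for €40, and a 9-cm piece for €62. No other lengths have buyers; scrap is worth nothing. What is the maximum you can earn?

Consider every possible first cut. r[k] is the best of p[i]+r[k−i] over all sellable i≤k.
r[1] = 0
r[2] = 0
r[3] = 0
r[4] = 0
r[5] = 18
r[6] = 18
r[7] = max(18+0, 40+0) = 40
r[8] = max(18+0, 40+0) = 40
r[9] = max(18+0, 40+0, 62+0) = 62
r[10] = max(18+18, 40+0, 62+0) = 62
r[11] = max(18+18, 40+0, 62+0) = 62
r[12] = max(18+40, 40+18, 62+0) = 62
r[13] = max(18+40, 40+18, 62+0) = 62
One optimal cutting: pieces 9 with 4 cm of scrap → €62.

62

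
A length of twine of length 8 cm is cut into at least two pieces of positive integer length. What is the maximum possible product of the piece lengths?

Fill P[k] for k=2..8: at each k try every first piece i and multiply by the better of (k−i) uncut or P[k−i].
P[2] = 1*max(1,0) = 1*1 = 1
P[3] = 1*max(2,1) = 1*2 = 2
P[4] = 2*max(2,1) = 2*2 = 4
P[5] = 2*max(3,2) = 2*3 = 6
P[6] = 3*max(3,2) = 3*3 = 9
P[7] = 2*max(5,6) = 2*6 = 12
P[8] = 2*max(6,9) = 2*9 = 18
One optimal split: 3 + 3 + 2; product 3*3*2 = 18.

18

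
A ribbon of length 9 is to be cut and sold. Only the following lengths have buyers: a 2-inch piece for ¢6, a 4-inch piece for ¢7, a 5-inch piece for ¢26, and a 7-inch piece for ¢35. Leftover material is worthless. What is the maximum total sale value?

41

Consider every possible first cut. best[k] is the best of p[i]+best[k−i] over all sellable i≤k.
best[1] = 0
best[2] = 6
best[3] = 6
best[4] = 12  (first piece 2, then best[2]=6)
best[5] = 26
best[6] = 26
best[7] = 35
best[8] = 35
best[9] = 41  (first piece 2, then best[7]=35)
One optimal cutting: 7 + 2 → ¢41.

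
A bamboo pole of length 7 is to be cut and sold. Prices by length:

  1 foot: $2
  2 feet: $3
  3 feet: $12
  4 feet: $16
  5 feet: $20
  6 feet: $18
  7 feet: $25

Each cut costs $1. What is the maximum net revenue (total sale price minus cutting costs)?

Let net[k] be the best obtainable value from length k. For each k, try every first piece i and keep the best of price[i] + net[k−i] minus the 1 cut fee when i<k.
net[1] = 2
net[2] = 3  (first piece 1, then net[1]=2)
net[3] = 12
net[4] = 16
net[5] = 20
net[6] = 23  (first piece 3, then net[3]=12)
net[7] = 27  (first piece 3, then net[4]=16)
One optimal plan: pieces 4 + 3 (1 cut) → $28 − $1 = $27.

27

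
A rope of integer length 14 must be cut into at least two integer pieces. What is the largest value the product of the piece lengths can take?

162

Let g[k] be the best product for length k (with at least one cut). For each first piece i, the rest contributes max(k−i, g[k−i]).
g[2] = 1×max(1,0) = 1×1 = 1
g[3] = max(1×2, 2×1) = 2
g[4] = max(1×3, 2×2, 3×1) = 4
g[5] = max(1×4, 2×3, 3×2, 4×1) = 6
g[6] = max(1×6, 2×4, 3×3, 4×2, 5×1) = 9
g[7] = max(1×9, 2×6, 3×4, 4×3, 5×2, 6×1) = 12
g[8] = max(1×12, 2×9, 3×6, …, 6×2, 7×1) = 18
g[9] = max(1×18, 2×12, 3×9, …, 7×2, 8×1) = 27
g[10] = max(1×27, 2×18, 3×12, …, 8×2, 9×1) = 36
g[11] = max(1×36, 2×27, 3×18, …, 9×2, 10×1) = 54
g[12] = max(1×54, 2×36, 3×27, …, 10×2, 11×1) = 81
g[13] = max(1×81, 2×54, 3×36, …, 11×2, 12×1) = 108
g[14] = max(1×108, 2×81, 3×54, …, 12×2, 13×1) = 162
One optimal split: 3 + 3 + 3 + 3 + 2; product 3×3×3×3×2 = 162.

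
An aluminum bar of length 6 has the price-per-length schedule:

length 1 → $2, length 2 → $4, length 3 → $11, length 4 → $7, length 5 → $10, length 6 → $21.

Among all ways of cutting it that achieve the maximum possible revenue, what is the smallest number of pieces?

Build r[k] bottom-up: r[k] = max over allowed piece i of (p[i] + r[k−i]).
r[1] = 2
r[2] = max(2+2, 4+0) = 4
r[3] = max(2+4, 4+2, 11+0) = 11
r[4] = max(2+11, 4+4, 11+2, 7+0) = 13
r[5] = max(2+13, 4+11, 11+4, 7+2, 10+0) = 15
r[6] = max(2+15, 4+13, 11+11, 7+4, 10+2, 21+0) = 22
Maximum revenue is $22.
Now minimize piece count subject to staying optimal: for each k, pieces[k] = 1 + min over i with p[i]+r[k−i]=r[k] of pieces[k−i].
pieces[3] = 1
pieces[4] = 2
pieces[5] = 2
pieces[6] = 2

2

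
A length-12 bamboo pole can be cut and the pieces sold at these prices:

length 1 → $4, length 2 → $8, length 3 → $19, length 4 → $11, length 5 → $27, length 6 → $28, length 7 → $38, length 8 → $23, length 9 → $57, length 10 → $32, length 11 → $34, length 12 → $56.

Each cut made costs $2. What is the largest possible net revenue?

74

Consider every possible first cut. net[k] is the best of p[i]+net[k−i] over all sellable i≤k, charging 2 whenever i<k.
net[1] = 4
net[2] = max(4+4-2, 8+0) = 8
net[3] = max(4+8-2, 8+4-2, 19+0) = 19
net[4] = max(4+19-2, 8+8-2, 19+4-2, 11+0) = 21
net[5] = max(4+21-2, 8+19-2, 19+8-2, 11+4-2, 27+0) = 27
net[6] = max(4+27-2, 8+21-2, 19+19-2, 11+8-2, 27+4-2, 28+0) = 36
net[7] = max(4+36-2, 8+27-2, 19+21-2, …, 28+4-2, 38+0) = 38
net[8] = max(4+38-2, 8+36-2, 19+27-2, …, 38+4-2, 23+0) = 44
net[9] = max(4+44-2, 8+38-2, 19+36-2, …, 23+4-2, 57+0) = 57
net[10] = max(4+57-2, 8+44-2, 19+38-2, …, 57+4-2, 32+0) = 59
net[11] = max(4+59-2, 8+57-2, 19+44-2, …, 32+4-2, 34+0) = 63
net[12] = max(4+63-2, 8+59-2, 19+57-2, …, 34+4-2, 56+0) = 74
One optimal plan: pieces 9 + 3 (1 cut) → $76 − $2 = $74.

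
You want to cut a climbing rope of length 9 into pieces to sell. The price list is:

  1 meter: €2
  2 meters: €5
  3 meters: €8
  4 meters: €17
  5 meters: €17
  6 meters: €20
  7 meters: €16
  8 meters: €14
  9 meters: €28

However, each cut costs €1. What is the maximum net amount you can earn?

34

Let r[k] be the best obtainable value from length k. For each k, try every first piece i and keep the best of price[i] + r[k−i] minus the 1 cut fee when i<k.
r[1] = 2
r[2] = max(2+2-1, 5+0) = 5
r[3] = max(2+5-1, 5+2-1, 8+0) = 8
r[4] = max(2+8-1, 5+5-1, 8+2-1, 17+0) = 17
r[5] = max(2+17-1, 5+8-1, 8+5-1, 17+2-1, 17+0) = 18
r[6] = max(2+18-1, 5+17-1, 8+8-1, 17+5-1, 17+2-1, 20+0) = 21
r[7] = max(2+21-1, 5+18-1, 8+17-1, …, 20+2-1, 16+0) = 24
r[8] = max(2+24-1, 5+21-1, 8+18-1, …, 16+2-1, 14+0) = 33
r[9] = max(2+33-1, 5+24-1, 8+21-1, …, 14+2-1, 28+0) = 34
One optimal plan: pieces 4 + 4 + 1 (2 cuts) → €36 − €2 = €34.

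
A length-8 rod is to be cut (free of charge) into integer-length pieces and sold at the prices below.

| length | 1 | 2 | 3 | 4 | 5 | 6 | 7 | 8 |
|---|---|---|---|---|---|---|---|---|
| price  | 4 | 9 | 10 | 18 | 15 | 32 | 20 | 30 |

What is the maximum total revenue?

Let best[k] be the best obtainable value from length k. For each k, try every first piece i and keep the best of price[i] + best[k−i].
best[1] = 4
best[2] = max(4+4, 9+0) = 9
best[3] = max(4+9, 9+4, 10+0) = 13
best[4] = max(4+13, 9+9, 10+4, 18+0) = 18
best[5] = max(4+18, 9+13, 10+9, 18+4, 15+0) = 22
best[6] = max(4+22, 9+18, 10+13, 18+9, 15+4, 32+0) = 32
best[7] = max(4+32, 9+22, 10+18, …, 32+4, 20+0) = 36
best[8] = max(4+36, 9+32, 10+22, …, 20+4, 30+0) = 41
One optimal cutting: 6 + 2 → $32 + $9 = $41.

41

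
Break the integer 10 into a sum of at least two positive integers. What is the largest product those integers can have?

36

Let m[k] be the best product for length k (with at least one cut). For each first piece i, the rest contributes max(k−i, m[k−i]).
Small cases: m[2]=1, m[3]=2, m[4]=4.
m[5] = 2·max(3,2) = 2·3 = 6
m[6] = 3·max(3,2) = 3·3 = 9
m[7] = 2·max(5,6) = 2·6 = 12
m[8] = 2·max(6,9) = 2·9 = 18
m[9] = 3·max(6,9) = 3·9 = 27
m[10] = 2·max(8,18) = 2·18 = 36
One optimal split: 3 + 3 + 2 + 2; product 3·3·2·2 = 36.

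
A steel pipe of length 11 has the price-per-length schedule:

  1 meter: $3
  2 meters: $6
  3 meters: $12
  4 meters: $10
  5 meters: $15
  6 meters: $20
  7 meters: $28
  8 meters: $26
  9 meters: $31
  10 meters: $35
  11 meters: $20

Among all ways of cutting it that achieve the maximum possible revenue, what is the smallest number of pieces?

Let r[k] be the best obtainable value from length k. For each k, try every first piece i and keep the best of price[i] + r[k−i].
r[1] = 3
r[2] = 6  (first piece 1, then r[1]=3)
r[3] = 12
r[4] = 15  (first piece 1, then r[3]=12)
r[5] = 18  (first piece 1, then r[4]=15)
r[6] = 24  (first piece 3, then r[3]=12)
r[7] = 28
r[8] = 31  (first piece 1, then r[7]=28)
r[9] = 36  (first piece 3, then r[6]=24)
r[10] = 40  (first piece 3, then r[7]=28)
r[11] = 43  (first piece 1, then r[10]=40)
Maximum revenue is $43.
Now minimize piece count subject to staying optimal: for each k, pieces[k] = 1 + min over i with p[i]+r[k−i]=r[k] of pieces[k−i].
pieces[8] = 2
pieces[9] = 3
pieces[10] = 2
pieces[11] = 3

3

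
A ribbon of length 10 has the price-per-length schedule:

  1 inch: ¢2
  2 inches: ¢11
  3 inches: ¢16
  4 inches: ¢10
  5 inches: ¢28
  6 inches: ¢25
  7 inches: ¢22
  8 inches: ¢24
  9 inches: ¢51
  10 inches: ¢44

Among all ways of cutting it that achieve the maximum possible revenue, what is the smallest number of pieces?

2

Consider every possible first cut. r[k] is the best of p[i]+r[k−i] over all sellable i≤k.
r[1] = 2
r[2] = max(2+2, 11+0) = 11
r[3] = max(2+11, 11+2, 16+0) = 16
r[4] = max(2+16, 11+11, 16+2, 10+0) = 22
r[5] = max(2+22, 11+16, 16+11, 10+2, 28+0) = 28
r[6] = max(2+28, 11+22, 16+16, 10+11, 28+2, 25+0) = 33
r[7] = max(2+33, 11+28, 16+22, …, 25+2, 22+0) = 39
r[8] = max(2+39, 11+33, 16+28, …, 22+2, 24+0) = 44
r[9] = max(2+44, 11+39, 16+33, …, 24+2, 51+0) = 51
r[10] = max(2+51, 11+44, 16+39, …, 51+2, 44+0) = 56
Maximum revenue is ¢56.
Now minimize piece count subject to staying optimal: for each k, pieces[k] = 1 + min over i with p[i]+r[k−i]=r[k] of pieces[k−i].
pieces[7] = 2
pieces[8] = 2
pieces[9] = 1
pieces[10] = 2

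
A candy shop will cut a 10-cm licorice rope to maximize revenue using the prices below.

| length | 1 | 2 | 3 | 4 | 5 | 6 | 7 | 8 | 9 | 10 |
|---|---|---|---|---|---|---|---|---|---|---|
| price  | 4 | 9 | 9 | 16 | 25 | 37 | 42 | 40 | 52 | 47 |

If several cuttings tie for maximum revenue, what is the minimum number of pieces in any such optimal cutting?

Consider every possible first cut. r[k] is the best of p[i]+r[k−i] over all sellable i≤k.
r[1] = 4
r[2] = max(4+4, 9+0) = 9
r[3] = max(4+9, 9+4, 9+0) = 13
r[4] = max(4+13, 9+9, 9+4, 16+0) = 18
r[5] = max(4+18, 9+13, 9+9, 16+4, 25+0) = 25
r[6] = max(4+25, 9+18, 9+13, 16+9, 25+4, 37+0) = 37
r[7] = max(4+37, 9+25, 9+18, …, 37+4, 42+0) = 42
r[8] = max(4+42, 9+37, 9+25, …, 42+4, 40+0) = 46
r[9] = max(4+46, 9+42, 9+37, …, 40+4, 52+0) = 52
r[10] = max(4+52, 9+46, 9+42, …, 52+4, 47+0) = 56
Maximum revenue is ¢56.
Now minimize piece count subject to staying optimal: for each k, pieces[k] = 1 + min over i with p[i]+r[k−i]=r[k] of pieces[k−i].
pieces[7] = 1
pieces[8] = 2
pieces[9] = 1
pieces[10] = 2

2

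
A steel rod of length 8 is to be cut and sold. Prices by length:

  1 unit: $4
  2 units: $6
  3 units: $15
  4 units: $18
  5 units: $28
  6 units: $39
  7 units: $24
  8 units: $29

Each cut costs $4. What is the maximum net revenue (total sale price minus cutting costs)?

Build r[k] bottom-up: r[k] = max over allowed piece i of (p[i] + r[k−i]) − 4 per cut.
r[1] = 4
r[2] = max(4+4-4, 6+0) = 6
r[3] = max(4+6-4, 6+4-4, 15+0) = 15
r[4] = max(4+15-4, 6+6-4, 15+4-4, 18+0) = 18
r[5] = max(4+18-4, 6+15-4, 15+6-4, 18+4-4, 28+0) = 28
r[6] = max(4+28-4, 6+18-4, 15+15-4, 18+6-4, 28+4-4, 39+0) = 39
r[7] = max(4+39-4, 6+28-4, 15+18-4, …, 39+4-4, 24+0) = 39
r[8] = max(4+39-4, 6+39-4, 15+28-4, …, 24+4-4, 29+0) = 41
One optimal plan: pieces 6 + 2 (1 cut) → $45 − $4 = $41.

41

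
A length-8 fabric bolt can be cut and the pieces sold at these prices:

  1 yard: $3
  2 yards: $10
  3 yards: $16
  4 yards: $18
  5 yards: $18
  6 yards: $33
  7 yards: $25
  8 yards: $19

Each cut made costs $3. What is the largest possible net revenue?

40

Build v[k] bottom-up: v[k] = max over allowed piece i of (p[i] + v[k−i]) − 3 per cut.
v[1] = 3
v[2] = 10
v[3] = 16
v[4] = 18
v[5] = 23  (first piece 2, then v[3]=16)
v[6] = 33
v[7] = 33  (first piece 1, then v[6]=33)
v[8] = 40  (first piece 2, then v[6]=33)
One optimal plan: pieces 6 + 2 (1 cut) → $43 − $3 = $40.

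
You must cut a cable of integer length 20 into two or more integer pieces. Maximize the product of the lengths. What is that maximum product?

1458

Fill prod[k] for k=2..20: at each k try every first piece i and multiply by the better of (k−i) uncut or prod[k−i].
prod[2] = 1*max(1,0) = 1*1 = 1
prod[3] = 1*max(2,1) = 1*2 = 2
prod[4] = 2*max(2,1) = 2*2 = 4
prod[5] = 2*max(3,2) = 2*3 = 6
prod[6] = 3*max(3,2) = 3*3 = 9
prod[7] = 2*max(5,6) = 2*6 = 12
prod[8] = 2*max(6,9) = 2*9 = 18
prod[9] = 3*max(6,9) = 3*9 = 27
prod[10] = 2*max(8,18) = 2*18 = 36
prod[11] = 2*max(9,27) = 2*27 = 54
prod[12] = 3*max(9,27) = 3*27 = 81
prod[13] = 2*max(11,54) = 2*54 = 108
prod[14] = 2*max(12,81) = 2*81 = 162
prod[15] = 3*max(12,81) = 3*81 = 243
prod[16] = 2*max(14,162) = 2*162 = 324
prod[17] = 2*max(15,243) = 2*243 = 486
prod[18] = 3*max(15,243) = 3*243 = 729
prod[19] = 2*max(17,486) = 2*486 = 972
prod[20] = 2*max(18,729) = 2*729 = 1458
One optimal split: 3 + 3 + 3 + 3 + 3 + 3 + 2; product 3*3*3*3*3*3*2 = 1458.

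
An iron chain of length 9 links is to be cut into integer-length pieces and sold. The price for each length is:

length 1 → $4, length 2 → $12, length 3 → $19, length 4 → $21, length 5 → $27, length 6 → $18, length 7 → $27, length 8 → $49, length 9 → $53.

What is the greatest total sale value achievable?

Consider every possible first cut. v[k] is the best of p[i]+v[k−i] over all sellable i≤k.
v[1] = 4
v[2] = 12
v[3] = 19
v[4] = 24  (first piece 2, then v[2]=12)
v[5] = 31  (first piece 2, then v[3]=19)
v[6] = 38  (first piece 3, then v[3]=19)
v[7] = 43  (first piece 2, then v[5]=31)
v[8] = 50  (first piece 2, then v[6]=38)
v[9] = 57  (first piece 3, then v[6]=38)
One optimal cutting: 3 + 3 + 3 → $19 + $19 + $19 = $57.

57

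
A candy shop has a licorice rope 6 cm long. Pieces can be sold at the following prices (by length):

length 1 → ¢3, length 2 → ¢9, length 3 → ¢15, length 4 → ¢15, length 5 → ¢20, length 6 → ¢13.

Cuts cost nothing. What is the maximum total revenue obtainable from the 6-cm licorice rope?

Build r[k] bottom-up: r[k] = max over allowed piece i of (p[i] + r[k−i]).
r[1] = 3
r[2] = 9
r[3] = 15
r[4] = 18  (first piece 1, then r[3]=15)
r[5] = 24  (first piece 2, then r[3]=15)
r[6] = 30  (first piece 3, then r[3]=15)
One optimal cutting: 3 + 3 → ¢15 + ¢15 = ¢30.

30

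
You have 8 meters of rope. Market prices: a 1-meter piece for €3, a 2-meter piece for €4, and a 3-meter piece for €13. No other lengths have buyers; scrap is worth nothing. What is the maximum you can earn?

Build f[k] bottom-up: f[k] = max over allowed piece i of (p[i] + f[k−i]).
f[1] = 3
f[2] = max(3+3, 4+0) = 6
f[3] = max(3+6, 4+3, 13+0) = 13
f[4] = max(3+13, 4+6, 13+3) = 16
f[5] = max(3+16, 4+13, 13+6) = 19
f[6] = max(3+19, 4+16, 13+13) = 26
f[7] = max(3+26, 4+19, 13+16) = 29
f[8] = max(3+29, 4+26, 13+19) = 32
One optimal cutting: 3 + 3 + 1 + 1 → €32.

32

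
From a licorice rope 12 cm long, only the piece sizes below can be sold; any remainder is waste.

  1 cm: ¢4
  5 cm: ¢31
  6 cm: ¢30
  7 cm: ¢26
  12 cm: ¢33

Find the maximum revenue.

Consider every possible first cut. f[k] is the best of p[i]+f[k−i] over all sellable i≤k.
f[1] = 4
f[2] = 8  (first piece 1, then f[1]=4)
f[3] = 12  (first piece 1, then f[2]=8)
f[4] = 16  (first piece 1, then f[3]=12)
f[5] = 31
f[6] = 35  (first piece 1, then f[5]=31)
f[7] = 39  (first piece 1, then f[6]=35)
f[8] = 43  (first piece 1, then f[7]=39)
f[9] = 47  (first piece 1, then f[8]=43)
f[10] = 62  (first piece 5, then f[5]=31)
f[11] = 66  (first piece 1, then f[10]=62)
f[12] = 70  (first piece 1, then f[11]=66)
One optimal cutting: 5 + 5 + 1 + 1 → ¢70.

70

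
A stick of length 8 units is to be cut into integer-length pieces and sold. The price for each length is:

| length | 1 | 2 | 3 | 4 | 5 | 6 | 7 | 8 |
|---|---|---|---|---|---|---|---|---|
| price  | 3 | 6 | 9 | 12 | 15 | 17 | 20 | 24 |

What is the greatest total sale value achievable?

Build R[k] bottom-up: R[k] = max over allowed piece i of (p[i] + R[k−i]).
R[1] = 3
R[2] = max(3+3, 6+0) = 6
R[3] = max(3+6, 6+3, 9+0) = 9
R[4] = max(3+9, 6+6, 9+3, 12+0) = 12
R[5] = max(3+12, 6+9, 9+6, 12+3, 15+0) = 15
R[6] = max(3+15, 6+12, 9+9, 12+6, 15+3, 17+0) = 18
R[7] = max(3+18, 6+15, 9+12, …, 17+3, 20+0) = 21
R[8] = max(3+21, 6+18, 9+15, …, 20+3, 24+0) = 24
One optimal cutting: 1 + 1 + 1 + 1 + 1 + 1 + 1 + 1 → 3 + 3 + 3 + 3 + 3 + 3 + 3 + 3 = 24.

24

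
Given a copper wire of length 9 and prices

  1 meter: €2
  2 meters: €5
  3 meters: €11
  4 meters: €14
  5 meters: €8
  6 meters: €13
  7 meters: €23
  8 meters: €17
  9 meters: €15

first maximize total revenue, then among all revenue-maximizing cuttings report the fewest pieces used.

Consider every possible first cut. r[k] is the best of p[i]+r[k−i] over all sellable i≤k.
r[1] = 2
r[2] = max(2+2, 5+0) = 5
r[3] = max(2+5, 5+2, 11+0) = 11
r[4] = max(2+11, 5+5, 11+2, 14+0) = 14
r[5] = max(2+14, 5+11, 11+5, 14+2, 8+0) = 16
r[6] = max(2+16, 5+14, 11+11, 14+5, 8+2, 13+0) = 22
r[7] = max(2+22, 5+16, 11+14, …, 13+2, 23+0) = 25
r[8] = max(2+25, 5+22, 11+16, …, 23+2, 17+0) = 28
r[9] = max(2+28, 5+25, 11+22, …, 17+2, 15+0) = 33
Maximum revenue is €33.
Now minimize piece count subject to staying optimal: for each k, pieces[k] = 1 + min over i with p[i]+r[k−i]=r[k] of pieces[k−i].
pieces[6] = 2
pieces[7] = 2
pieces[8] = 2
pieces[9] = 3

3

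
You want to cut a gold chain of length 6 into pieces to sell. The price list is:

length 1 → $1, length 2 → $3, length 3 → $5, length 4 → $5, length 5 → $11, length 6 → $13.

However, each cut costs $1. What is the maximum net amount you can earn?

13

Let net[k] be the best obtainable value from length k. For each k, try every first piece i and keep the best of price[i] + net[k−i] minus the 1 cut fee when i<k.
net[1] = 1
net[2] = max(1+1-1, 3+0) = 3
net[3] = max(1+3-1, 3+1-1, 5+0) = 5
net[4] = max(1+5-1, 3+3-1, 5+1-1, 5+0) = 5
net[5] = max(1+5-1, 3+5-1, 5+3-1, 5+1-1, 11+0) = 11
net[6] = max(1+11-1, 3+5-1, 5+5-1, 5+3-1, 11+1-1, 13+0) = 13
Best is to make no cuts and sell whole for $13.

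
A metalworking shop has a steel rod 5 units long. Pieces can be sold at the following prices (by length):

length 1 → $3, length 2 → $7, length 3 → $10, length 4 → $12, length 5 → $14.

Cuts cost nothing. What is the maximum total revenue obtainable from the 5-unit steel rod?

Consider every possible first cut. R[k] is the best of p[i]+R[k−i] over all sellable i≤k.
R[1] = 3
R[2] = max(3+3, 7+0) = 7
R[3] = max(3+7, 7+3, 10+0) = 10
R[4] = max(3+10, 7+7, 10+3, 12+0) = 14
R[5] = max(3+14, 7+10, 10+7, 12+3, 14+0) = 17
One optimal cutting: 2 + 2 + 1 → $7 + $7 + $3 = $17.

17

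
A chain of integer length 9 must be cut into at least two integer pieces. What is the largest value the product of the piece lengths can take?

27

Fill m[k] for k=2..9: at each k try every first piece i and multiply by the better of (k−i) uncut or m[k−i].
Small cases: m[2]=1.
m[3] = max(1·2, 2·1) = 2
m[4] = max(1·3, 2·2, 3·1) = 4
m[5] = max(1·4, 2·3, 3·2, 4·1) = 6
m[6] = max(1·6, 2·4, 3·3, 4·2, 5·1) = 9
m[7] = max(1·9, 2·6, 3·4, 4·3, 5·2, 6·1) = 12
m[8] = max(1·12, 2·9, 3·6, …, 6·2, 7·1) = 18
m[9] = max(1·18, 2·12, 3·9, …, 7·2, 8·1) = 27
One optimal split: 3 + 3 + 3; product 3·3·3 = 27.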